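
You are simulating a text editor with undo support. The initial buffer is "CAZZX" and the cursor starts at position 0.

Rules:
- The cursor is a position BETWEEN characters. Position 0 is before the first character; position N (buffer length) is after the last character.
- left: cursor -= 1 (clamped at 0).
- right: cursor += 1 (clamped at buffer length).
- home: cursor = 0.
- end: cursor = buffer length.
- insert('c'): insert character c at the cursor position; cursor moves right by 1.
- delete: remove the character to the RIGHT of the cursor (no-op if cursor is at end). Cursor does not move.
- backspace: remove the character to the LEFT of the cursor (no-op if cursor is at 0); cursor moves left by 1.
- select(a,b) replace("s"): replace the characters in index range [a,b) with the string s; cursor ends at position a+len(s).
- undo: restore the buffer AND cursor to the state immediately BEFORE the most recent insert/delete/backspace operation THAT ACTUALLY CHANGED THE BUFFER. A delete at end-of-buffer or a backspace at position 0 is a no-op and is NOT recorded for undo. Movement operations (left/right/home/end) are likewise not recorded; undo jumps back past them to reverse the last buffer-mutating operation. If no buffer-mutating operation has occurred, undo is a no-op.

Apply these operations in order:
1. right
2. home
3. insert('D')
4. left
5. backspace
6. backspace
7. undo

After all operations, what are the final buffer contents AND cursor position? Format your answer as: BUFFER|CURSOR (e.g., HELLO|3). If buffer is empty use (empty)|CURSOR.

Answer: CAZZX|0

Derivation:
After op 1 (right): buf='CAZZX' cursor=1
After op 2 (home): buf='CAZZX' cursor=0
After op 3 (insert('D')): buf='DCAZZX' cursor=1
After op 4 (left): buf='DCAZZX' cursor=0
After op 5 (backspace): buf='DCAZZX' cursor=0
After op 6 (backspace): buf='DCAZZX' cursor=0
After op 7 (undo): buf='CAZZX' cursor=0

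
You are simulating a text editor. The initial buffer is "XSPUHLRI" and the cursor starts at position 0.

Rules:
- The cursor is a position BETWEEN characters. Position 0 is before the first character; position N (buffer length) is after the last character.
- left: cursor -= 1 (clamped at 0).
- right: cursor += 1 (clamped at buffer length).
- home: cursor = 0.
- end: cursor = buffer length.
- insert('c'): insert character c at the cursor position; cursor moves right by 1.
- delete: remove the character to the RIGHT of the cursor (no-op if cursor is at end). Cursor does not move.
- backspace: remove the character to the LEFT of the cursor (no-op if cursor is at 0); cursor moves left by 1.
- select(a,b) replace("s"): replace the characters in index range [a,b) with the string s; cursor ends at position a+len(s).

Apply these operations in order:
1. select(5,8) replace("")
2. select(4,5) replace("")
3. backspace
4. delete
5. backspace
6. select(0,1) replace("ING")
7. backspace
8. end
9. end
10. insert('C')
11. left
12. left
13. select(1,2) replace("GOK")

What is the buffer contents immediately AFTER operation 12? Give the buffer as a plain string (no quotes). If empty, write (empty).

Answer: INSC

Derivation:
After op 1 (select(5,8) replace("")): buf='XSPUH' cursor=5
After op 2 (select(4,5) replace("")): buf='XSPU' cursor=4
After op 3 (backspace): buf='XSP' cursor=3
After op 4 (delete): buf='XSP' cursor=3
After op 5 (backspace): buf='XS' cursor=2
After op 6 (select(0,1) replace("ING")): buf='INGS' cursor=3
After op 7 (backspace): buf='INS' cursor=2
After op 8 (end): buf='INS' cursor=3
After op 9 (end): buf='INS' cursor=3
After op 10 (insert('C')): buf='INSC' cursor=4
After op 11 (left): buf='INSC' cursor=3
After op 12 (left): buf='INSC' cursor=2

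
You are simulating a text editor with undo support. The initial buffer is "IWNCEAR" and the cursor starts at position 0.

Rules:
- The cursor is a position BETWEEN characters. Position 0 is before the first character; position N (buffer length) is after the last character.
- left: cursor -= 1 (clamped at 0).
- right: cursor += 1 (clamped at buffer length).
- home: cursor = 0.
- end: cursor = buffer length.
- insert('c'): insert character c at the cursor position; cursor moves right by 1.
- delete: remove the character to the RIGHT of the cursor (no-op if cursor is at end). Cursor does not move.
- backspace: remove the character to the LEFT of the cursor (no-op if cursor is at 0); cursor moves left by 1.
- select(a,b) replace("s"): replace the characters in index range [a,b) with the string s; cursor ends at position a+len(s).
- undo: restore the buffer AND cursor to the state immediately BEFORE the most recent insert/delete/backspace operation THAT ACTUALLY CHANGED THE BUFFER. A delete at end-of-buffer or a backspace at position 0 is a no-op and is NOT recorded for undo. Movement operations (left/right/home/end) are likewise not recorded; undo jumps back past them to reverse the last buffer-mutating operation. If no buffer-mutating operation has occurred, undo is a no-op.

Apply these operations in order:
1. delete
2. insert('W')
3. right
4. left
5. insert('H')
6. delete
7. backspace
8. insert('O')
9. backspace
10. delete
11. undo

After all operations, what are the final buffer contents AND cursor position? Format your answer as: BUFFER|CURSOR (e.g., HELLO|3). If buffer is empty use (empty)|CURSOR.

After op 1 (delete): buf='WNCEAR' cursor=0
After op 2 (insert('W')): buf='WWNCEAR' cursor=1
After op 3 (right): buf='WWNCEAR' cursor=2
After op 4 (left): buf='WWNCEAR' cursor=1
After op 5 (insert('H')): buf='WHWNCEAR' cursor=2
After op 6 (delete): buf='WHNCEAR' cursor=2
After op 7 (backspace): buf='WNCEAR' cursor=1
After op 8 (insert('O')): buf='WONCEAR' cursor=2
After op 9 (backspace): buf='WNCEAR' cursor=1
After op 10 (delete): buf='WCEAR' cursor=1
After op 11 (undo): buf='WNCEAR' cursor=1

Answer: WNCEAR|1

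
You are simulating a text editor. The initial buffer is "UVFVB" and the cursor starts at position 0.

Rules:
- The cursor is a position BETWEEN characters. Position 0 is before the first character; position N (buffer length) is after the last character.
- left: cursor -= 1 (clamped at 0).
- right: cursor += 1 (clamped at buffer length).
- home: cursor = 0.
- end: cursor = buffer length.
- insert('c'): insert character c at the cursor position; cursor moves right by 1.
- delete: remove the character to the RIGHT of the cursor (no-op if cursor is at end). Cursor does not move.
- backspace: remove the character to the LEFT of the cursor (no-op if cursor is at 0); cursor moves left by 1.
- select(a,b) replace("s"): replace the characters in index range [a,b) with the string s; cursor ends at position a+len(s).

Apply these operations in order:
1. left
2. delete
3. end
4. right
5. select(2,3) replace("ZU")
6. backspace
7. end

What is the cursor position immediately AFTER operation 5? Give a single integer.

Answer: 4

Derivation:
After op 1 (left): buf='UVFVB' cursor=0
After op 2 (delete): buf='VFVB' cursor=0
After op 3 (end): buf='VFVB' cursor=4
After op 4 (right): buf='VFVB' cursor=4
After op 5 (select(2,3) replace("ZU")): buf='VFZUB' cursor=4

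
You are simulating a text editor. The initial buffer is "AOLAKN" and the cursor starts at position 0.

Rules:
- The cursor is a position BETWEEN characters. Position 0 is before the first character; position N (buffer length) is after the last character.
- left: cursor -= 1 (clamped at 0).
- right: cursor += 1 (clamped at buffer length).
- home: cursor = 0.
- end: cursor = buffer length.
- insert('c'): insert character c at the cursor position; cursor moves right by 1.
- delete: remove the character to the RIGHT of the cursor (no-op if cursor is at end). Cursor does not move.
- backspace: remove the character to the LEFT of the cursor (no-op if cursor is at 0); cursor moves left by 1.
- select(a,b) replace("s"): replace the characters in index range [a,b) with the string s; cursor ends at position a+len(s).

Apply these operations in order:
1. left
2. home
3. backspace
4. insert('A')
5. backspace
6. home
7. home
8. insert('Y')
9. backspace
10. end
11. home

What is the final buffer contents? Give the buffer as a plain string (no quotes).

Answer: AOLAKN

Derivation:
After op 1 (left): buf='AOLAKN' cursor=0
After op 2 (home): buf='AOLAKN' cursor=0
After op 3 (backspace): buf='AOLAKN' cursor=0
After op 4 (insert('A')): buf='AAOLAKN' cursor=1
After op 5 (backspace): buf='AOLAKN' cursor=0
After op 6 (home): buf='AOLAKN' cursor=0
After op 7 (home): buf='AOLAKN' cursor=0
After op 8 (insert('Y')): buf='YAOLAKN' cursor=1
After op 9 (backspace): buf='AOLAKN' cursor=0
After op 10 (end): buf='AOLAKN' cursor=6
After op 11 (home): buf='AOLAKN' cursor=0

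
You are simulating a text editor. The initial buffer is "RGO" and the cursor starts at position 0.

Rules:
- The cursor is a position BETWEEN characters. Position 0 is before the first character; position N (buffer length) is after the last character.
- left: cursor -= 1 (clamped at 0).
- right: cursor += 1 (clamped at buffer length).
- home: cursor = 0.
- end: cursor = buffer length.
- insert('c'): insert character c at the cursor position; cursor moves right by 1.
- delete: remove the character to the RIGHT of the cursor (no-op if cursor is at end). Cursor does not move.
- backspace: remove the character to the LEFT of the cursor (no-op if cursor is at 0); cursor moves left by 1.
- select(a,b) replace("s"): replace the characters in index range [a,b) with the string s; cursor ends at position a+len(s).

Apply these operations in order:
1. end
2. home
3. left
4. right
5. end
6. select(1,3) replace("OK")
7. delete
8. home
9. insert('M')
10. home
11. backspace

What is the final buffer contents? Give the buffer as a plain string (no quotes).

After op 1 (end): buf='RGO' cursor=3
After op 2 (home): buf='RGO' cursor=0
After op 3 (left): buf='RGO' cursor=0
After op 4 (right): buf='RGO' cursor=1
After op 5 (end): buf='RGO' cursor=3
After op 6 (select(1,3) replace("OK")): buf='ROK' cursor=3
After op 7 (delete): buf='ROK' cursor=3
After op 8 (home): buf='ROK' cursor=0
After op 9 (insert('M')): buf='MROK' cursor=1
After op 10 (home): buf='MROK' cursor=0
After op 11 (backspace): buf='MROK' cursor=0

Answer: MROK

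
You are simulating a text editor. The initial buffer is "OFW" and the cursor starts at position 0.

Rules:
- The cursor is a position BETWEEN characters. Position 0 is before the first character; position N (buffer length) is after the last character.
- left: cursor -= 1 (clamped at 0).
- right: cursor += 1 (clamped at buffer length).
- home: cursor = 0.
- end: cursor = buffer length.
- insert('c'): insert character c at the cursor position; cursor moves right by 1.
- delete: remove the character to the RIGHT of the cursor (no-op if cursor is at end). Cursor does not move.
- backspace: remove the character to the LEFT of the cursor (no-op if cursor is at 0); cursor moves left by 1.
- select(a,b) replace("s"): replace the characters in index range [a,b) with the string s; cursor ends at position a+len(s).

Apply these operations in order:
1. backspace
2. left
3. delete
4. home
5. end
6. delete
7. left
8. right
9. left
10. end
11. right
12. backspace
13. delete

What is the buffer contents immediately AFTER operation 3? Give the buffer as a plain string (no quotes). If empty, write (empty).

After op 1 (backspace): buf='OFW' cursor=0
After op 2 (left): buf='OFW' cursor=0
After op 3 (delete): buf='FW' cursor=0

Answer: FW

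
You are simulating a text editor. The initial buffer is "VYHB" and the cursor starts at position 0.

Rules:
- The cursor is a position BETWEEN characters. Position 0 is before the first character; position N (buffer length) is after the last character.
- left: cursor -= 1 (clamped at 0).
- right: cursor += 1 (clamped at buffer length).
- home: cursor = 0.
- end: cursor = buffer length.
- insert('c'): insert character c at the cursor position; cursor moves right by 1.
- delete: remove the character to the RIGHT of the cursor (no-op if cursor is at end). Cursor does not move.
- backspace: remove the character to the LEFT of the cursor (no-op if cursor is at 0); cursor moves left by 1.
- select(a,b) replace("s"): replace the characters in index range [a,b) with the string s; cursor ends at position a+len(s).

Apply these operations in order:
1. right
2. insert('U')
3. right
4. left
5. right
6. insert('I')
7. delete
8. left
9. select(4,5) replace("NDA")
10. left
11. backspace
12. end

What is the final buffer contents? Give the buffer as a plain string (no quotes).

Answer: VUYINA

Derivation:
After op 1 (right): buf='VYHB' cursor=1
After op 2 (insert('U')): buf='VUYHB' cursor=2
After op 3 (right): buf='VUYHB' cursor=3
After op 4 (left): buf='VUYHB' cursor=2
After op 5 (right): buf='VUYHB' cursor=3
After op 6 (insert('I')): buf='VUYIHB' cursor=4
After op 7 (delete): buf='VUYIB' cursor=4
After op 8 (left): buf='VUYIB' cursor=3
After op 9 (select(4,5) replace("NDA")): buf='VUYINDA' cursor=7
After op 10 (left): buf='VUYINDA' cursor=6
After op 11 (backspace): buf='VUYINA' cursor=5
After op 12 (end): buf='VUYINA' cursor=6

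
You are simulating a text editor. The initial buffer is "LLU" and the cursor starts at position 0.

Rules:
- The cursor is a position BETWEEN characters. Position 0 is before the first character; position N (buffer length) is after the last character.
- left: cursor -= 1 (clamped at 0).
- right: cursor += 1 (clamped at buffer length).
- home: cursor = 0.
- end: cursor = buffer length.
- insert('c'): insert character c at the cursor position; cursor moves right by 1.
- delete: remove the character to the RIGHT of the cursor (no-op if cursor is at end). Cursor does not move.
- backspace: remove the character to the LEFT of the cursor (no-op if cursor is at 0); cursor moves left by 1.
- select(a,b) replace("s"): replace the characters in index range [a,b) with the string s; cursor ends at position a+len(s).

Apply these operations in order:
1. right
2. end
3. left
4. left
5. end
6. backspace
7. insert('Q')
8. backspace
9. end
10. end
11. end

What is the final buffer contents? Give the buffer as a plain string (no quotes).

Answer: LL

Derivation:
After op 1 (right): buf='LLU' cursor=1
After op 2 (end): buf='LLU' cursor=3
After op 3 (left): buf='LLU' cursor=2
After op 4 (left): buf='LLU' cursor=1
After op 5 (end): buf='LLU' cursor=3
After op 6 (backspace): buf='LL' cursor=2
After op 7 (insert('Q')): buf='LLQ' cursor=3
After op 8 (backspace): buf='LL' cursor=2
After op 9 (end): buf='LL' cursor=2
After op 10 (end): buf='LL' cursor=2
After op 11 (end): buf='LL' cursor=2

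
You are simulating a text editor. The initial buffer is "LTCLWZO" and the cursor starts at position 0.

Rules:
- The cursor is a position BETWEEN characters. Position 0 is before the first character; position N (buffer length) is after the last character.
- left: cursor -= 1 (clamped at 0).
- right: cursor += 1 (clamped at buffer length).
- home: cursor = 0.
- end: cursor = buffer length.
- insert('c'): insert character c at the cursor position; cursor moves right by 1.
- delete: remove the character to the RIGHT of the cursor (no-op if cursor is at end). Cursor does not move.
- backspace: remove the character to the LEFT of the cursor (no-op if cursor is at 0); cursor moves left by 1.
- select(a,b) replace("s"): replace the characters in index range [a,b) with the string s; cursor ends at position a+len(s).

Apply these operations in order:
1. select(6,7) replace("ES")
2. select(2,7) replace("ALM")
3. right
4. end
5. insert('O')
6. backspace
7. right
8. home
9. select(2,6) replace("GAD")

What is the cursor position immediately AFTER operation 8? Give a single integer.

After op 1 (select(6,7) replace("ES")): buf='LTCLWZES' cursor=8
After op 2 (select(2,7) replace("ALM")): buf='LTALMS' cursor=5
After op 3 (right): buf='LTALMS' cursor=6
After op 4 (end): buf='LTALMS' cursor=6
After op 5 (insert('O')): buf='LTALMSO' cursor=7
After op 6 (backspace): buf='LTALMS' cursor=6
After op 7 (right): buf='LTALMS' cursor=6
After op 8 (home): buf='LTALMS' cursor=0

Answer: 0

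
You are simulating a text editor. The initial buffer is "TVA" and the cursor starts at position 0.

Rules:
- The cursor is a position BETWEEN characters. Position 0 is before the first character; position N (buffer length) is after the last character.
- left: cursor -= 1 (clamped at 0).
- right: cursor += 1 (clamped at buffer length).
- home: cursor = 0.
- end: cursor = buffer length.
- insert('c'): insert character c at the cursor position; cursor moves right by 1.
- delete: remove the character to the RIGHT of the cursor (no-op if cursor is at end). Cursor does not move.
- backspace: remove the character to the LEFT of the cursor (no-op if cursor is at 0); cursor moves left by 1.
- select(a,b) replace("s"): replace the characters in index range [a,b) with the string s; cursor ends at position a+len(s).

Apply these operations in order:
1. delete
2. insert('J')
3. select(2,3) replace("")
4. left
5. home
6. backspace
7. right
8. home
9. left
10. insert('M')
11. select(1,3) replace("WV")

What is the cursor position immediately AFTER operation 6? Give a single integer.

After op 1 (delete): buf='VA' cursor=0
After op 2 (insert('J')): buf='JVA' cursor=1
After op 3 (select(2,3) replace("")): buf='JV' cursor=2
After op 4 (left): buf='JV' cursor=1
After op 5 (home): buf='JV' cursor=0
After op 6 (backspace): buf='JV' cursor=0

Answer: 0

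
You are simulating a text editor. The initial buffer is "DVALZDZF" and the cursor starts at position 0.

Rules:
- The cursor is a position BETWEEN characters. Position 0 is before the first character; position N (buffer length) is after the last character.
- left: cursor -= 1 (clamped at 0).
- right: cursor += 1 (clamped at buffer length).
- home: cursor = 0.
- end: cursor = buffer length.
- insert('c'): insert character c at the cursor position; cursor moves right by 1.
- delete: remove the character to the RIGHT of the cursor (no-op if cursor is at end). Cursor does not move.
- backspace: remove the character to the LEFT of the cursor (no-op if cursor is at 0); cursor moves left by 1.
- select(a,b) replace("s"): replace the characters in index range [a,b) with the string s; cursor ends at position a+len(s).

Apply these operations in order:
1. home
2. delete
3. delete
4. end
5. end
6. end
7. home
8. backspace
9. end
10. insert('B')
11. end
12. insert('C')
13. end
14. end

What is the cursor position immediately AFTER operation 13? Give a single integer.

After op 1 (home): buf='DVALZDZF' cursor=0
After op 2 (delete): buf='VALZDZF' cursor=0
After op 3 (delete): buf='ALZDZF' cursor=0
After op 4 (end): buf='ALZDZF' cursor=6
After op 5 (end): buf='ALZDZF' cursor=6
After op 6 (end): buf='ALZDZF' cursor=6
After op 7 (home): buf='ALZDZF' cursor=0
After op 8 (backspace): buf='ALZDZF' cursor=0
After op 9 (end): buf='ALZDZF' cursor=6
After op 10 (insert('B')): buf='ALZDZFB' cursor=7
After op 11 (end): buf='ALZDZFB' cursor=7
After op 12 (insert('C')): buf='ALZDZFBC' cursor=8
After op 13 (end): buf='ALZDZFBC' cursor=8

Answer: 8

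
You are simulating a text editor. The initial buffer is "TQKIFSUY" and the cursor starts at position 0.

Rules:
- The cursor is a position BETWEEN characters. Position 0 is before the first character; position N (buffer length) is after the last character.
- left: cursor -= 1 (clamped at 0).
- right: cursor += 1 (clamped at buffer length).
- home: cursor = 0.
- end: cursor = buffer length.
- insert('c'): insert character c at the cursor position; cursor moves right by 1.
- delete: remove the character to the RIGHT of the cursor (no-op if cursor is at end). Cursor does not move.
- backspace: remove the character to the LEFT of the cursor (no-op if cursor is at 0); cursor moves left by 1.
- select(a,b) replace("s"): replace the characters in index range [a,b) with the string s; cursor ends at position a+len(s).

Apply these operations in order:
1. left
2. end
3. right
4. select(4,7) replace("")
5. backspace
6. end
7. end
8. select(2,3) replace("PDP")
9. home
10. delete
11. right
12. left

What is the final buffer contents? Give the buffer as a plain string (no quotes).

After op 1 (left): buf='TQKIFSUY' cursor=0
After op 2 (end): buf='TQKIFSUY' cursor=8
After op 3 (right): buf='TQKIFSUY' cursor=8
After op 4 (select(4,7) replace("")): buf='TQKIY' cursor=4
After op 5 (backspace): buf='TQKY' cursor=3
After op 6 (end): buf='TQKY' cursor=4
After op 7 (end): buf='TQKY' cursor=4
After op 8 (select(2,3) replace("PDP")): buf='TQPDPY' cursor=5
After op 9 (home): buf='TQPDPY' cursor=0
After op 10 (delete): buf='QPDPY' cursor=0
After op 11 (right): buf='QPDPY' cursor=1
After op 12 (left): buf='QPDPY' cursor=0

Answer: QPDPY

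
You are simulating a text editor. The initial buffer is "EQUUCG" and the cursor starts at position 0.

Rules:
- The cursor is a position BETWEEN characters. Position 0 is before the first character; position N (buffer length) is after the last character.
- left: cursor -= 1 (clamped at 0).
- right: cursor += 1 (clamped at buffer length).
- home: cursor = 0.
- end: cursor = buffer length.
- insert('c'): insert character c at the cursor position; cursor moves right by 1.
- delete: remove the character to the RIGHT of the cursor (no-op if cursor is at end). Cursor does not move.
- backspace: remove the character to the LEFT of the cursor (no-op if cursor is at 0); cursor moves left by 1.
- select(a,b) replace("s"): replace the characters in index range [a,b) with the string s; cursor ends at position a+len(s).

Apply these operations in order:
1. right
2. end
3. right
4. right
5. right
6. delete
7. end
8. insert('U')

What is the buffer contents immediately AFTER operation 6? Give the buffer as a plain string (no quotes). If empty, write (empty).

After op 1 (right): buf='EQUUCG' cursor=1
After op 2 (end): buf='EQUUCG' cursor=6
After op 3 (right): buf='EQUUCG' cursor=6
After op 4 (right): buf='EQUUCG' cursor=6
After op 5 (right): buf='EQUUCG' cursor=6
After op 6 (delete): buf='EQUUCG' cursor=6

Answer: EQUUCG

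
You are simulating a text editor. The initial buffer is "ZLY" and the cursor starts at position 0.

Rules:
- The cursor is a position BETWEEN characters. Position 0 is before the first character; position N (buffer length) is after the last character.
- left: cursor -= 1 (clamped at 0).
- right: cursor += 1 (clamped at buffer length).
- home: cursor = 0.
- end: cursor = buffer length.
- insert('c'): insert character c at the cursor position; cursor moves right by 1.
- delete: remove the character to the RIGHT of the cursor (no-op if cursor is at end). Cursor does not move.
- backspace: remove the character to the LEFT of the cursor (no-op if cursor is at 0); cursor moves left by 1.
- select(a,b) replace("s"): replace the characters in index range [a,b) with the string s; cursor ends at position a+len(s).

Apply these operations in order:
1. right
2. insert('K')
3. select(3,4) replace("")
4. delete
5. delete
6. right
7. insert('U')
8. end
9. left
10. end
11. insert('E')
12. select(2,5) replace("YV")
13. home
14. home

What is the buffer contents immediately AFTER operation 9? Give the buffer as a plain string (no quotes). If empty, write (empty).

Answer: ZKLU

Derivation:
After op 1 (right): buf='ZLY' cursor=1
After op 2 (insert('K')): buf='ZKLY' cursor=2
After op 3 (select(3,4) replace("")): buf='ZKL' cursor=3
After op 4 (delete): buf='ZKL' cursor=3
After op 5 (delete): buf='ZKL' cursor=3
After op 6 (right): buf='ZKL' cursor=3
After op 7 (insert('U')): buf='ZKLU' cursor=4
After op 8 (end): buf='ZKLU' cursor=4
After op 9 (left): buf='ZKLU' cursor=3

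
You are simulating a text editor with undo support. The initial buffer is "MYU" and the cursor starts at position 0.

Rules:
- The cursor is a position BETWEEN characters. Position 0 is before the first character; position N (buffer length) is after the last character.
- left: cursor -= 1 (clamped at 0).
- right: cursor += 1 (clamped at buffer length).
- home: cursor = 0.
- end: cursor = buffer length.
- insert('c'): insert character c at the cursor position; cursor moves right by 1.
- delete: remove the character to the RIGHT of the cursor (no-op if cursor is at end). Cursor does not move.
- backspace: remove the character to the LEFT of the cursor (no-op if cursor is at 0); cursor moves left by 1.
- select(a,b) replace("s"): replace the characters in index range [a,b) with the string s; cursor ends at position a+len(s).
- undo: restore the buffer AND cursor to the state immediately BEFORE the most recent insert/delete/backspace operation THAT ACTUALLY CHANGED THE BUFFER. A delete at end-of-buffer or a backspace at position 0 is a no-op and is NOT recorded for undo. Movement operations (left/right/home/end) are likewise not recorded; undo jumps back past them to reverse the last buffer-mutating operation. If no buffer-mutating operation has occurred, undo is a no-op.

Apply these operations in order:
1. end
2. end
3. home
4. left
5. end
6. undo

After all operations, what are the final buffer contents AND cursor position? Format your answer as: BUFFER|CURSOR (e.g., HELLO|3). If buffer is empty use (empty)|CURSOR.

Answer: MYU|3

Derivation:
After op 1 (end): buf='MYU' cursor=3
After op 2 (end): buf='MYU' cursor=3
After op 3 (home): buf='MYU' cursor=0
After op 4 (left): buf='MYU' cursor=0
After op 5 (end): buf='MYU' cursor=3
After op 6 (undo): buf='MYU' cursor=3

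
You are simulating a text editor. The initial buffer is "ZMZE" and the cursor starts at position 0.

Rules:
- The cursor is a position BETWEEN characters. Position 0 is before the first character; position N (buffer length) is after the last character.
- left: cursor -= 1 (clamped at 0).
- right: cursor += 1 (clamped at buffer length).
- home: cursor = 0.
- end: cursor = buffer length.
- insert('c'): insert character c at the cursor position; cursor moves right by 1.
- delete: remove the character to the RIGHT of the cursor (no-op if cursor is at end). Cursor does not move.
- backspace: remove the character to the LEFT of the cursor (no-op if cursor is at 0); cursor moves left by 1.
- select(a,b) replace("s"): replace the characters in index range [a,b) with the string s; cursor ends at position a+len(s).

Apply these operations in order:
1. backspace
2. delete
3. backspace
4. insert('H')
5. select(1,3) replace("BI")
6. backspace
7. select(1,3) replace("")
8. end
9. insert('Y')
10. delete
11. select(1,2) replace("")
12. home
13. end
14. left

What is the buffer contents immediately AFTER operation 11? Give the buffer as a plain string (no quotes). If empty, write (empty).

Answer: H

Derivation:
After op 1 (backspace): buf='ZMZE' cursor=0
After op 2 (delete): buf='MZE' cursor=0
After op 3 (backspace): buf='MZE' cursor=0
After op 4 (insert('H')): buf='HMZE' cursor=1
After op 5 (select(1,3) replace("BI")): buf='HBIE' cursor=3
After op 6 (backspace): buf='HBE' cursor=2
After op 7 (select(1,3) replace("")): buf='H' cursor=1
After op 8 (end): buf='H' cursor=1
After op 9 (insert('Y')): buf='HY' cursor=2
After op 10 (delete): buf='HY' cursor=2
After op 11 (select(1,2) replace("")): buf='H' cursor=1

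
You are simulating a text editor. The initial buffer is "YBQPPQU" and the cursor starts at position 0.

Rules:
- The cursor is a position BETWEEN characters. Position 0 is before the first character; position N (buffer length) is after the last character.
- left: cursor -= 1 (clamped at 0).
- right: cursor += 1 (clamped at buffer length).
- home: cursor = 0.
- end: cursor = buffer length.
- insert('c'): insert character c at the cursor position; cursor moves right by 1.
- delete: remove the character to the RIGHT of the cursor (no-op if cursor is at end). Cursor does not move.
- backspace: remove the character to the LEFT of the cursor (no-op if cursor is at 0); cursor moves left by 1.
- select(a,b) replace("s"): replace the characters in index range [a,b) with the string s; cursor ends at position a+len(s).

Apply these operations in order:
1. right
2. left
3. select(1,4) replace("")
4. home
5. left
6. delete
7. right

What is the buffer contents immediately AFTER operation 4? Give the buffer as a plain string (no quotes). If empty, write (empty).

After op 1 (right): buf='YBQPPQU' cursor=1
After op 2 (left): buf='YBQPPQU' cursor=0
After op 3 (select(1,4) replace("")): buf='YPQU' cursor=1
After op 4 (home): buf='YPQU' cursor=0

Answer: YPQU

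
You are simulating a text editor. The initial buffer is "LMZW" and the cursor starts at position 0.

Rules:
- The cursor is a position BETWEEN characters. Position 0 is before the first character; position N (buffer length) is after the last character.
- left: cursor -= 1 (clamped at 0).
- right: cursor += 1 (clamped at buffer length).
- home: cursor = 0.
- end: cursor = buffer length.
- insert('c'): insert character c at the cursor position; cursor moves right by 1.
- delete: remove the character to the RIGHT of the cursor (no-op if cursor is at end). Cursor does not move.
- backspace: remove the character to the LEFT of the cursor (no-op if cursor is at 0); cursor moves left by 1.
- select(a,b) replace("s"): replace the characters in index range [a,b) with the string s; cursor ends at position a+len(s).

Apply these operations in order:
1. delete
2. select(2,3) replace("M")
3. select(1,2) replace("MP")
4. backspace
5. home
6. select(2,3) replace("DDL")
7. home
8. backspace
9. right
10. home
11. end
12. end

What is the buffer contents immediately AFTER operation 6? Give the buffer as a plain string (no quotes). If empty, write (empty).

Answer: MMDDL

Derivation:
After op 1 (delete): buf='MZW' cursor=0
After op 2 (select(2,3) replace("M")): buf='MZM' cursor=3
After op 3 (select(1,2) replace("MP")): buf='MMPM' cursor=3
After op 4 (backspace): buf='MMM' cursor=2
After op 5 (home): buf='MMM' cursor=0
After op 6 (select(2,3) replace("DDL")): buf='MMDDL' cursor=5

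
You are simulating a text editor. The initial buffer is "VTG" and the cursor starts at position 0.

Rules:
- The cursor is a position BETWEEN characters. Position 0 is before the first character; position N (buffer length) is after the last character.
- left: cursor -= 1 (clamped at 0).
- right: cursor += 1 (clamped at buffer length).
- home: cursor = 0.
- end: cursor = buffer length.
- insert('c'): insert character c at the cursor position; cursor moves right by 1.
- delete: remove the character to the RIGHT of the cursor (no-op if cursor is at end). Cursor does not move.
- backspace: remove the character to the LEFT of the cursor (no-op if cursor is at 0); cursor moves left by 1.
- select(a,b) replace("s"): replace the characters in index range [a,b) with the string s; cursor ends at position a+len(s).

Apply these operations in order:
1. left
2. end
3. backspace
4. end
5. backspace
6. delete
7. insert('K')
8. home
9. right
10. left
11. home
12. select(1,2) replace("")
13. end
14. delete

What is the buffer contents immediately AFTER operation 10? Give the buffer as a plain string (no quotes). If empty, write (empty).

After op 1 (left): buf='VTG' cursor=0
After op 2 (end): buf='VTG' cursor=3
After op 3 (backspace): buf='VT' cursor=2
After op 4 (end): buf='VT' cursor=2
After op 5 (backspace): buf='V' cursor=1
After op 6 (delete): buf='V' cursor=1
After op 7 (insert('K')): buf='VK' cursor=2
After op 8 (home): buf='VK' cursor=0
After op 9 (right): buf='VK' cursor=1
After op 10 (left): buf='VK' cursor=0

Answer: VK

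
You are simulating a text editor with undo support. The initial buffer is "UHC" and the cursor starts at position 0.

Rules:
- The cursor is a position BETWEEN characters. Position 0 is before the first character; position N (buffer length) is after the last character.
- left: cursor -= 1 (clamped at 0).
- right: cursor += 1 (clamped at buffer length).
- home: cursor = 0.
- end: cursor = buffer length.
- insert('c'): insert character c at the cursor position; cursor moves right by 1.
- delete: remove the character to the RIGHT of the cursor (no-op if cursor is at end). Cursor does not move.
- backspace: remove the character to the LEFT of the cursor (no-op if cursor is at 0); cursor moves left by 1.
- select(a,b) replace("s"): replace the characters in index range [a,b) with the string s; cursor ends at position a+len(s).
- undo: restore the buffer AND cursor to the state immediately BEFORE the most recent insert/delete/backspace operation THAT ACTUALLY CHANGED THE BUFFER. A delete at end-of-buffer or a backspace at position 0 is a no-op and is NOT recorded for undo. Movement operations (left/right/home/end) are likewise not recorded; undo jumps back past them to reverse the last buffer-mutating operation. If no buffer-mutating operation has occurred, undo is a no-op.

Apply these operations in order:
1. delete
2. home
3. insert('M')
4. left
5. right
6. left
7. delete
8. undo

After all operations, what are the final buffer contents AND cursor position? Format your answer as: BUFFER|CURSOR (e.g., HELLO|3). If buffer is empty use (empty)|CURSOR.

After op 1 (delete): buf='HC' cursor=0
After op 2 (home): buf='HC' cursor=0
After op 3 (insert('M')): buf='MHC' cursor=1
After op 4 (left): buf='MHC' cursor=0
After op 5 (right): buf='MHC' cursor=1
After op 6 (left): buf='MHC' cursor=0
After op 7 (delete): buf='HC' cursor=0
After op 8 (undo): buf='MHC' cursor=0

Answer: MHC|0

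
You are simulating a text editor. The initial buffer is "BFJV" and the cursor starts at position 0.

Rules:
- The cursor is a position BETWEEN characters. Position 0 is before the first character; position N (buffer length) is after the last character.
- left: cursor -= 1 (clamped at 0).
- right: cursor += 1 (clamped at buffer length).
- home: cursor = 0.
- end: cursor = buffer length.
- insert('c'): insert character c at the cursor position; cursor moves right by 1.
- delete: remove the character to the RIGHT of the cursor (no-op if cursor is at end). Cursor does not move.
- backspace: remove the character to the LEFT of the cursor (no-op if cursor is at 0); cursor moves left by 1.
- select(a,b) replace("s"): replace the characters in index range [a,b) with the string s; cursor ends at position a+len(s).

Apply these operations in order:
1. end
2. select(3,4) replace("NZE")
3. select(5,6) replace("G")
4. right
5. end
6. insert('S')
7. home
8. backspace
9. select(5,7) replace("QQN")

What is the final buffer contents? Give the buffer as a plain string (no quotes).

After op 1 (end): buf='BFJV' cursor=4
After op 2 (select(3,4) replace("NZE")): buf='BFJNZE' cursor=6
After op 3 (select(5,6) replace("G")): buf='BFJNZG' cursor=6
After op 4 (right): buf='BFJNZG' cursor=6
After op 5 (end): buf='BFJNZG' cursor=6
After op 6 (insert('S')): buf='BFJNZGS' cursor=7
After op 7 (home): buf='BFJNZGS' cursor=0
After op 8 (backspace): buf='BFJNZGS' cursor=0
After op 9 (select(5,7) replace("QQN")): buf='BFJNZQQN' cursor=8

Answer: BFJNZQQN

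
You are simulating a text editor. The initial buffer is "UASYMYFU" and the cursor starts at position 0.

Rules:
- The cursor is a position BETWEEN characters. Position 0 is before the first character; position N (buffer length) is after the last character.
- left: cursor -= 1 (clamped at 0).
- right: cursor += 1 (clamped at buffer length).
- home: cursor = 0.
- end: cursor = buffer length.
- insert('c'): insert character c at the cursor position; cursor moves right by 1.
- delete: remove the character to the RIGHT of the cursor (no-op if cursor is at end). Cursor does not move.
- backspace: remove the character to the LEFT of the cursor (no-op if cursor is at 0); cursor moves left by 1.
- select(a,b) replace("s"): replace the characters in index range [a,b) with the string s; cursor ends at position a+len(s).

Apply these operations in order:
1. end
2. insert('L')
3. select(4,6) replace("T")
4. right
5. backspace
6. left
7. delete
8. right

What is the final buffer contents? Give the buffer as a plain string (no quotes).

Answer: UASYUL

Derivation:
After op 1 (end): buf='UASYMYFU' cursor=8
After op 2 (insert('L')): buf='UASYMYFUL' cursor=9
After op 3 (select(4,6) replace("T")): buf='UASYTFUL' cursor=5
After op 4 (right): buf='UASYTFUL' cursor=6
After op 5 (backspace): buf='UASYTUL' cursor=5
After op 6 (left): buf='UASYTUL' cursor=4
After op 7 (delete): buf='UASYUL' cursor=4
After op 8 (right): buf='UASYUL' cursor=5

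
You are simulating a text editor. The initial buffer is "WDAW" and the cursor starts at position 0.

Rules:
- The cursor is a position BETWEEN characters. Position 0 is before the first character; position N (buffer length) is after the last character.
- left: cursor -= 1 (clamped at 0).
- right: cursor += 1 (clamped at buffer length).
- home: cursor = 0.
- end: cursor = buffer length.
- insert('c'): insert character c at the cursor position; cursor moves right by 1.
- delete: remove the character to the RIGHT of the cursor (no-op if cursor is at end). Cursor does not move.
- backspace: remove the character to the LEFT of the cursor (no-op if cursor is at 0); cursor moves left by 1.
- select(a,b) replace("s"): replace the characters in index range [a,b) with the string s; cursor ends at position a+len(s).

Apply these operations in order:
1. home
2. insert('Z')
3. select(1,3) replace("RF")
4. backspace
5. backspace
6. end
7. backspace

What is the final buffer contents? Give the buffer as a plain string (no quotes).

After op 1 (home): buf='WDAW' cursor=0
After op 2 (insert('Z')): buf='ZWDAW' cursor=1
After op 3 (select(1,3) replace("RF")): buf='ZRFAW' cursor=3
After op 4 (backspace): buf='ZRAW' cursor=2
After op 5 (backspace): buf='ZAW' cursor=1
After op 6 (end): buf='ZAW' cursor=3
After op 7 (backspace): buf='ZA' cursor=2

Answer: ZA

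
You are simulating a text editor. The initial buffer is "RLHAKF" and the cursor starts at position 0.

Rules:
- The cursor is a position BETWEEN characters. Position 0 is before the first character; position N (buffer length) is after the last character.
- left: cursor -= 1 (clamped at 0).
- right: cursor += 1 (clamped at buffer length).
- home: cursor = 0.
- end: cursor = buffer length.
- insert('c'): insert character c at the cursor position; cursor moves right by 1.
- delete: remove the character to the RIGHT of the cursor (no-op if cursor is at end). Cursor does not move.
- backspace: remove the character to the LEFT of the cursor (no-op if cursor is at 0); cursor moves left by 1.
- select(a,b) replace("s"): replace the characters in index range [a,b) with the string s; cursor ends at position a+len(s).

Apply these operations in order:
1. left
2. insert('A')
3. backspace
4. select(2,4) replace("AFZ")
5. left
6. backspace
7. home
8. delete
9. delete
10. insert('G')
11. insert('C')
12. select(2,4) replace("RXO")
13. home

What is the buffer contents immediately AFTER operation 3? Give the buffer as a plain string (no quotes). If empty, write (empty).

After op 1 (left): buf='RLHAKF' cursor=0
After op 2 (insert('A')): buf='ARLHAKF' cursor=1
After op 3 (backspace): buf='RLHAKF' cursor=0

Answer: RLHAKF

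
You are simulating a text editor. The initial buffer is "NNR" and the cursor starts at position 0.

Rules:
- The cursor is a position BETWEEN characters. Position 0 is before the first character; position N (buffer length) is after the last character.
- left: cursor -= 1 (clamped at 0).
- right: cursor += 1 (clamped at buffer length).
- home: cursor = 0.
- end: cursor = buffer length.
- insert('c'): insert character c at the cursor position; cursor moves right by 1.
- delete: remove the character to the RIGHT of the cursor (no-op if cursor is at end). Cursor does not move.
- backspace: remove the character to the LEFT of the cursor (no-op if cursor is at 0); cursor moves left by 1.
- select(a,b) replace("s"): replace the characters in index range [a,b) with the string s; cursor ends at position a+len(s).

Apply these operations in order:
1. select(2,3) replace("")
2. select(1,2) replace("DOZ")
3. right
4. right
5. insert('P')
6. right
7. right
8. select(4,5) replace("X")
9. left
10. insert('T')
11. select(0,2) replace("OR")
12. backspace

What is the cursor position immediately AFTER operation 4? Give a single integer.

Answer: 4

Derivation:
After op 1 (select(2,3) replace("")): buf='NN' cursor=2
After op 2 (select(1,2) replace("DOZ")): buf='NDOZ' cursor=4
After op 3 (right): buf='NDOZ' cursor=4
After op 4 (right): buf='NDOZ' cursor=4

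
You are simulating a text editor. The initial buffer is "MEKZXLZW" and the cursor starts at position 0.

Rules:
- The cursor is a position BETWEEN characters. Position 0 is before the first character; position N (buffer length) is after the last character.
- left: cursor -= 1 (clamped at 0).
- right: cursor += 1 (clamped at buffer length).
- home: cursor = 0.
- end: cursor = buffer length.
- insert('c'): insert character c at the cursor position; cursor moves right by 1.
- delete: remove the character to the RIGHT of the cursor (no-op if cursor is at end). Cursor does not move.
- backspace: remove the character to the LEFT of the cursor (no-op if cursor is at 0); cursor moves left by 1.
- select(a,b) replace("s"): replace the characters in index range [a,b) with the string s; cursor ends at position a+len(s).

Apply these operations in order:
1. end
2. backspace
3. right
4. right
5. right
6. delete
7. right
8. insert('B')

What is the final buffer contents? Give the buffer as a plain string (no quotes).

Answer: MEKZXLZB

Derivation:
After op 1 (end): buf='MEKZXLZW' cursor=8
After op 2 (backspace): buf='MEKZXLZ' cursor=7
After op 3 (right): buf='MEKZXLZ' cursor=7
After op 4 (right): buf='MEKZXLZ' cursor=7
After op 5 (right): buf='MEKZXLZ' cursor=7
After op 6 (delete): buf='MEKZXLZ' cursor=7
After op 7 (right): buf='MEKZXLZ' cursor=7
After op 8 (insert('B')): buf='MEKZXLZB' cursor=8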